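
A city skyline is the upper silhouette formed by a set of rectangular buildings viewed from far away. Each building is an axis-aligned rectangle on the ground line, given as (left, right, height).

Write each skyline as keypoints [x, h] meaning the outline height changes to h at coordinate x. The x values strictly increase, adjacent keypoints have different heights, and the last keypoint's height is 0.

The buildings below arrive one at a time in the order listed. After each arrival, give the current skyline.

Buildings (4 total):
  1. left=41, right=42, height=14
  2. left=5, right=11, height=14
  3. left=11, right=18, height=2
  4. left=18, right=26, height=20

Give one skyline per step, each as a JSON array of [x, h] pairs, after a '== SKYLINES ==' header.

== SKYLINES ==
[[41,14],[42,0]]
[[5,14],[11,0],[41,14],[42,0]]
[[5,14],[11,2],[18,0],[41,14],[42,0]]
[[5,14],[11,2],[18,20],[26,0],[41,14],[42,0]]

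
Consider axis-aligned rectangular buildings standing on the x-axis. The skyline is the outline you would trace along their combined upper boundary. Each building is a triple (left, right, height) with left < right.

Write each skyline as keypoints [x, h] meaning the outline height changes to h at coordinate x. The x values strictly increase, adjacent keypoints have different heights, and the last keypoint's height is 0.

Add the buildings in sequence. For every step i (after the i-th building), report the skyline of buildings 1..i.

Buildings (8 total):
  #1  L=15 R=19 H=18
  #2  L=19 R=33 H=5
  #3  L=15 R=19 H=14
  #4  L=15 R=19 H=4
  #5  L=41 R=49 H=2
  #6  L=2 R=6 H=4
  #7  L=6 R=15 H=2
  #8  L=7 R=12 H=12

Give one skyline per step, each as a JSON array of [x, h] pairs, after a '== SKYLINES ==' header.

== SKYLINES ==
[[15,18],[19,0]]
[[15,18],[19,5],[33,0]]
[[15,18],[19,5],[33,0]]
[[15,18],[19,5],[33,0]]
[[15,18],[19,5],[33,0],[41,2],[49,0]]
[[2,4],[6,0],[15,18],[19,5],[33,0],[41,2],[49,0]]
[[2,4],[6,2],[15,18],[19,5],[33,0],[41,2],[49,0]]
[[2,4],[6,2],[7,12],[12,2],[15,18],[19,5],[33,0],[41,2],[49,0]]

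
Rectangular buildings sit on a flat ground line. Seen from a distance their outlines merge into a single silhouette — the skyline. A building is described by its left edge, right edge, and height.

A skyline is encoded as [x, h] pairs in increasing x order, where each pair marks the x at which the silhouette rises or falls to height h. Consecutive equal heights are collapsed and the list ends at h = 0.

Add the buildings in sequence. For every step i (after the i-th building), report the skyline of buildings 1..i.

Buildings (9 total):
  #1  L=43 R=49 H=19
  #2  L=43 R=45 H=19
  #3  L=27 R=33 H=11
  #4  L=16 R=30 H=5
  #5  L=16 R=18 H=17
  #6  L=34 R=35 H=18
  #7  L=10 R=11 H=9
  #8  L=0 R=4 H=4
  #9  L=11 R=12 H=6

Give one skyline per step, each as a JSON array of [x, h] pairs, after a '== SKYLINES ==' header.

== SKYLINES ==
[[43,19],[49,0]]
[[43,19],[49,0]]
[[27,11],[33,0],[43,19],[49,0]]
[[16,5],[27,11],[33,0],[43,19],[49,0]]
[[16,17],[18,5],[27,11],[33,0],[43,19],[49,0]]
[[16,17],[18,5],[27,11],[33,0],[34,18],[35,0],[43,19],[49,0]]
[[10,9],[11,0],[16,17],[18,5],[27,11],[33,0],[34,18],[35,0],[43,19],[49,0]]
[[0,4],[4,0],[10,9],[11,0],[16,17],[18,5],[27,11],[33,0],[34,18],[35,0],[43,19],[49,0]]
[[0,4],[4,0],[10,9],[11,6],[12,0],[16,17],[18,5],[27,11],[33,0],[34,18],[35,0],[43,19],[49,0]]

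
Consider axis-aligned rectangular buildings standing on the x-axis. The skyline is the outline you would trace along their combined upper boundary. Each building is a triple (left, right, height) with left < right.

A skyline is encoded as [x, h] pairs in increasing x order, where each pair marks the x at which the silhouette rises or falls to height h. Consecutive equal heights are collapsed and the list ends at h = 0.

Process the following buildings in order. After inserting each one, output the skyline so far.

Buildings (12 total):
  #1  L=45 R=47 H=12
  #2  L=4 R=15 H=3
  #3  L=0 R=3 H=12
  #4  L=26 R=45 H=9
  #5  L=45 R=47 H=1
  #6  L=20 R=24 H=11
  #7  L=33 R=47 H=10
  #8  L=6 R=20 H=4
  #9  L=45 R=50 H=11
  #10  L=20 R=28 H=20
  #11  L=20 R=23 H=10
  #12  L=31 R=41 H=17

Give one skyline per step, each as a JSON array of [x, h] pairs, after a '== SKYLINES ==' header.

== SKYLINES ==
[[45,12],[47,0]]
[[4,3],[15,0],[45,12],[47,0]]
[[0,12],[3,0],[4,3],[15,0],[45,12],[47,0]]
[[0,12],[3,0],[4,3],[15,0],[26,9],[45,12],[47,0]]
[[0,12],[3,0],[4,3],[15,0],[26,9],[45,12],[47,0]]
[[0,12],[3,0],[4,3],[15,0],[20,11],[24,0],[26,9],[45,12],[47,0]]
[[0,12],[3,0],[4,3],[15,0],[20,11],[24,0],[26,9],[33,10],[45,12],[47,0]]
[[0,12],[3,0],[4,3],[6,4],[20,11],[24,0],[26,9],[33,10],[45,12],[47,0]]
[[0,12],[3,0],[4,3],[6,4],[20,11],[24,0],[26,9],[33,10],[45,12],[47,11],[50,0]]
[[0,12],[3,0],[4,3],[6,4],[20,20],[28,9],[33,10],[45,12],[47,11],[50,0]]
[[0,12],[3,0],[4,3],[6,4],[20,20],[28,9],[33,10],[45,12],[47,11],[50,0]]
[[0,12],[3,0],[4,3],[6,4],[20,20],[28,9],[31,17],[41,10],[45,12],[47,11],[50,0]]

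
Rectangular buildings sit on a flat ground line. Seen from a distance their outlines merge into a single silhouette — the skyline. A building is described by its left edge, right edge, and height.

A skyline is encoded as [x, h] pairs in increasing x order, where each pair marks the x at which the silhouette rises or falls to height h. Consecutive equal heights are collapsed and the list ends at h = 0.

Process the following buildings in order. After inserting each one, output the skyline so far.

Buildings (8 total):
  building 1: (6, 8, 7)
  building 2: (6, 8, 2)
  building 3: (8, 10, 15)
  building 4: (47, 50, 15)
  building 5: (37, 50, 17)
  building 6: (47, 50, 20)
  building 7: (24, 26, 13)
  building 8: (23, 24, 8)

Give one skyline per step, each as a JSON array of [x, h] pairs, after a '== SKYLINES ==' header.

== SKYLINES ==
[[6,7],[8,0]]
[[6,7],[8,0]]
[[6,7],[8,15],[10,0]]
[[6,7],[8,15],[10,0],[47,15],[50,0]]
[[6,7],[8,15],[10,0],[37,17],[50,0]]
[[6,7],[8,15],[10,0],[37,17],[47,20],[50,0]]
[[6,7],[8,15],[10,0],[24,13],[26,0],[37,17],[47,20],[50,0]]
[[6,7],[8,15],[10,0],[23,8],[24,13],[26,0],[37,17],[47,20],[50,0]]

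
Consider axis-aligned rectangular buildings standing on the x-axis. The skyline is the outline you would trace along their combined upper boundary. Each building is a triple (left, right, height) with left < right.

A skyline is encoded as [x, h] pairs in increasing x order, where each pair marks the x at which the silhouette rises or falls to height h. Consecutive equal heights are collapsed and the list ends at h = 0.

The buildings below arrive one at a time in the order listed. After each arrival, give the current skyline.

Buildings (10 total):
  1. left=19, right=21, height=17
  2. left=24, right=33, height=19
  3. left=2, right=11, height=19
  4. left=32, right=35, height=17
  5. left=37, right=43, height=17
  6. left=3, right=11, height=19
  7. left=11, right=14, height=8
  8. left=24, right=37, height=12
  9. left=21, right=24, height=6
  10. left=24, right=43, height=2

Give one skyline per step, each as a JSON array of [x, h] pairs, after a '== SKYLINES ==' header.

== SKYLINES ==
[[19,17],[21,0]]
[[19,17],[21,0],[24,19],[33,0]]
[[2,19],[11,0],[19,17],[21,0],[24,19],[33,0]]
[[2,19],[11,0],[19,17],[21,0],[24,19],[33,17],[35,0]]
[[2,19],[11,0],[19,17],[21,0],[24,19],[33,17],[35,0],[37,17],[43,0]]
[[2,19],[11,0],[19,17],[21,0],[24,19],[33,17],[35,0],[37,17],[43,0]]
[[2,19],[11,8],[14,0],[19,17],[21,0],[24,19],[33,17],[35,0],[37,17],[43,0]]
[[2,19],[11,8],[14,0],[19,17],[21,0],[24,19],[33,17],[35,12],[37,17],[43,0]]
[[2,19],[11,8],[14,0],[19,17],[21,6],[24,19],[33,17],[35,12],[37,17],[43,0]]
[[2,19],[11,8],[14,0],[19,17],[21,6],[24,19],[33,17],[35,12],[37,17],[43,0]]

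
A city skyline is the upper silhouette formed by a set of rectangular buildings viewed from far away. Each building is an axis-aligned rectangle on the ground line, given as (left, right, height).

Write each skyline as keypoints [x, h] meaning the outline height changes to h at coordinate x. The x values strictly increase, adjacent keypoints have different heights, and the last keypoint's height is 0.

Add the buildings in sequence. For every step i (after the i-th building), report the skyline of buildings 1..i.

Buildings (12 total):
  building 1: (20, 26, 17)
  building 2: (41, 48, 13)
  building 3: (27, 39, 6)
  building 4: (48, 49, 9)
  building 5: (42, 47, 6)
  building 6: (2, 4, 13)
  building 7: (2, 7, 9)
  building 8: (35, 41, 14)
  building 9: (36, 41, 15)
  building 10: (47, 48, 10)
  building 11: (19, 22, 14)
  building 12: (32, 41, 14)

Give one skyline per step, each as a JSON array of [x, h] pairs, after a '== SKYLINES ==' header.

== SKYLINES ==
[[20,17],[26,0]]
[[20,17],[26,0],[41,13],[48,0]]
[[20,17],[26,0],[27,6],[39,0],[41,13],[48,0]]
[[20,17],[26,0],[27,6],[39,0],[41,13],[48,9],[49,0]]
[[20,17],[26,0],[27,6],[39,0],[41,13],[48,9],[49,0]]
[[2,13],[4,0],[20,17],[26,0],[27,6],[39,0],[41,13],[48,9],[49,0]]
[[2,13],[4,9],[7,0],[20,17],[26,0],[27,6],[39,0],[41,13],[48,9],[49,0]]
[[2,13],[4,9],[7,0],[20,17],[26,0],[27,6],[35,14],[41,13],[48,9],[49,0]]
[[2,13],[4,9],[7,0],[20,17],[26,0],[27,6],[35,14],[36,15],[41,13],[48,9],[49,0]]
[[2,13],[4,9],[7,0],[20,17],[26,0],[27,6],[35,14],[36,15],[41,13],[48,9],[49,0]]
[[2,13],[4,9],[7,0],[19,14],[20,17],[26,0],[27,6],[35,14],[36,15],[41,13],[48,9],[49,0]]
[[2,13],[4,9],[7,0],[19,14],[20,17],[26,0],[27,6],[32,14],[36,15],[41,13],[48,9],[49,0]]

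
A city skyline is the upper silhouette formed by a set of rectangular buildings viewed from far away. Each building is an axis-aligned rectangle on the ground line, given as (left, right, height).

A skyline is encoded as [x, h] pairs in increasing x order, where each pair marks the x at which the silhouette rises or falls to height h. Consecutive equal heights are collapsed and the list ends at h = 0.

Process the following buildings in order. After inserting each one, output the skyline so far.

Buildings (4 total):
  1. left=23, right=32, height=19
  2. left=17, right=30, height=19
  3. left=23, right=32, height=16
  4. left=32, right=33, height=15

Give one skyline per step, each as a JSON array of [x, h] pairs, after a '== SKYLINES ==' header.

== SKYLINES ==
[[23,19],[32,0]]
[[17,19],[32,0]]
[[17,19],[32,0]]
[[17,19],[32,15],[33,0]]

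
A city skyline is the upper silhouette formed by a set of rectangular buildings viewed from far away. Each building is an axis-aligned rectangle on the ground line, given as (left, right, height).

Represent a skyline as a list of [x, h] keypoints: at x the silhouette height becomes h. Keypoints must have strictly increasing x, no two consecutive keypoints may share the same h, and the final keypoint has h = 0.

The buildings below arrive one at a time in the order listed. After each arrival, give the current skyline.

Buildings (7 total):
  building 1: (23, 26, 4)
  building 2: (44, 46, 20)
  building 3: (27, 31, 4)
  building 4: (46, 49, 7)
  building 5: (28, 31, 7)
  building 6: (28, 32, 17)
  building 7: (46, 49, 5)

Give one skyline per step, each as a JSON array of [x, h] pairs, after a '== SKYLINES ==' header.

== SKYLINES ==
[[23,4],[26,0]]
[[23,4],[26,0],[44,20],[46,0]]
[[23,4],[26,0],[27,4],[31,0],[44,20],[46,0]]
[[23,4],[26,0],[27,4],[31,0],[44,20],[46,7],[49,0]]
[[23,4],[26,0],[27,4],[28,7],[31,0],[44,20],[46,7],[49,0]]
[[23,4],[26,0],[27,4],[28,17],[32,0],[44,20],[46,7],[49,0]]
[[23,4],[26,0],[27,4],[28,17],[32,0],[44,20],[46,7],[49,0]]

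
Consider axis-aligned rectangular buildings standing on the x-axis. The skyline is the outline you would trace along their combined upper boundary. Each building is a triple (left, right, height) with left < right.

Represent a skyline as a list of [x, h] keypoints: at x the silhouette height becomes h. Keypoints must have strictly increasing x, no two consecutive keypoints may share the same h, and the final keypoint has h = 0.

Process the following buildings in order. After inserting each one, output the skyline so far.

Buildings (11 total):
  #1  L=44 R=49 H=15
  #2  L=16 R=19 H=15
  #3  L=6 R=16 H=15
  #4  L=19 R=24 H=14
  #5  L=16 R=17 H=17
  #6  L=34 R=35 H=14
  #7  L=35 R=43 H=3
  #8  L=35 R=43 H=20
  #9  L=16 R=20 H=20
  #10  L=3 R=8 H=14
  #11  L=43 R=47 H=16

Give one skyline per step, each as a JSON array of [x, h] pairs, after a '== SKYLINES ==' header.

== SKYLINES ==
[[44,15],[49,0]]
[[16,15],[19,0],[44,15],[49,0]]
[[6,15],[19,0],[44,15],[49,0]]
[[6,15],[19,14],[24,0],[44,15],[49,0]]
[[6,15],[16,17],[17,15],[19,14],[24,0],[44,15],[49,0]]
[[6,15],[16,17],[17,15],[19,14],[24,0],[34,14],[35,0],[44,15],[49,0]]
[[6,15],[16,17],[17,15],[19,14],[24,0],[34,14],[35,3],[43,0],[44,15],[49,0]]
[[6,15],[16,17],[17,15],[19,14],[24,0],[34,14],[35,20],[43,0],[44,15],[49,0]]
[[6,15],[16,20],[20,14],[24,0],[34,14],[35,20],[43,0],[44,15],[49,0]]
[[3,14],[6,15],[16,20],[20,14],[24,0],[34,14],[35,20],[43,0],[44,15],[49,0]]
[[3,14],[6,15],[16,20],[20,14],[24,0],[34,14],[35,20],[43,16],[47,15],[49,0]]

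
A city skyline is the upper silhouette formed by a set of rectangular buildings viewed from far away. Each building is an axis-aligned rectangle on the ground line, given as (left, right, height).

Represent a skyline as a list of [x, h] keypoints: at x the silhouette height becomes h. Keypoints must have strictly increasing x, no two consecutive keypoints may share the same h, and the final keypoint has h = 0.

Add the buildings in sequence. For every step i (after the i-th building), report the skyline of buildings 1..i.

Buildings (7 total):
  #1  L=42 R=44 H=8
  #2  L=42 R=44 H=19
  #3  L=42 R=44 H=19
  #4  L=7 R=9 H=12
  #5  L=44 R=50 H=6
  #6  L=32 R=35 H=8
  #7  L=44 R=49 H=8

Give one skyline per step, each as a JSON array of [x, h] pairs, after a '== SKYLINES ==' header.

== SKYLINES ==
[[42,8],[44,0]]
[[42,19],[44,0]]
[[42,19],[44,0]]
[[7,12],[9,0],[42,19],[44,0]]
[[7,12],[9,0],[42,19],[44,6],[50,0]]
[[7,12],[9,0],[32,8],[35,0],[42,19],[44,6],[50,0]]
[[7,12],[9,0],[32,8],[35,0],[42,19],[44,8],[49,6],[50,0]]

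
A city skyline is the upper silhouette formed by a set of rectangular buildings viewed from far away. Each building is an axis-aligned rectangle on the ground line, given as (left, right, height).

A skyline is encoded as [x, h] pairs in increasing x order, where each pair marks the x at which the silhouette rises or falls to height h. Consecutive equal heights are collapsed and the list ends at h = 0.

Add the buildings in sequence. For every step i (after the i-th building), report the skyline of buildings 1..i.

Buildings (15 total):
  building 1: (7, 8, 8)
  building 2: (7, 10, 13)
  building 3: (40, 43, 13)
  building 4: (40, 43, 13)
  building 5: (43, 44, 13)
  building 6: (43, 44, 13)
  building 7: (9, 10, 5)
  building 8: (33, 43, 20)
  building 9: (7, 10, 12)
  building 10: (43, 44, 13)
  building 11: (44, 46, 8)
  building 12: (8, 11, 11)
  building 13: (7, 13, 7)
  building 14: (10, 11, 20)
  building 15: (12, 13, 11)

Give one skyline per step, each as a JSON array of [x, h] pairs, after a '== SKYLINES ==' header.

== SKYLINES ==
[[7,8],[8,0]]
[[7,13],[10,0]]
[[7,13],[10,0],[40,13],[43,0]]
[[7,13],[10,0],[40,13],[43,0]]
[[7,13],[10,0],[40,13],[44,0]]
[[7,13],[10,0],[40,13],[44,0]]
[[7,13],[10,0],[40,13],[44,0]]
[[7,13],[10,0],[33,20],[43,13],[44,0]]
[[7,13],[10,0],[33,20],[43,13],[44,0]]
[[7,13],[10,0],[33,20],[43,13],[44,0]]
[[7,13],[10,0],[33,20],[43,13],[44,8],[46,0]]
[[7,13],[10,11],[11,0],[33,20],[43,13],[44,8],[46,0]]
[[7,13],[10,11],[11,7],[13,0],[33,20],[43,13],[44,8],[46,0]]
[[7,13],[10,20],[11,7],[13,0],[33,20],[43,13],[44,8],[46,0]]
[[7,13],[10,20],[11,7],[12,11],[13,0],[33,20],[43,13],[44,8],[46,0]]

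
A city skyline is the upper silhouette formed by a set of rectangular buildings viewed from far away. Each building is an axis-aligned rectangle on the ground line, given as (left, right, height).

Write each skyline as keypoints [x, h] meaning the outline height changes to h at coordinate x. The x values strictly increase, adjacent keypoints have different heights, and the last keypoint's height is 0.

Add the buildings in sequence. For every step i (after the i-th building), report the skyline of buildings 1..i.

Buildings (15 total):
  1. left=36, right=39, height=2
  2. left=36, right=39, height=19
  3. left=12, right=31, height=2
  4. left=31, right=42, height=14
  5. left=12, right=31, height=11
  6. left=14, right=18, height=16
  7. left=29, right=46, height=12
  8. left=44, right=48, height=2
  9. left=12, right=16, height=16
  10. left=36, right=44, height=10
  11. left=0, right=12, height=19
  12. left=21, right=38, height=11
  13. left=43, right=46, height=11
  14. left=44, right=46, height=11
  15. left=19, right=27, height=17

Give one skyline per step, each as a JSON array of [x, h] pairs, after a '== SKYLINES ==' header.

== SKYLINES ==
[[36,2],[39,0]]
[[36,19],[39,0]]
[[12,2],[31,0],[36,19],[39,0]]
[[12,2],[31,14],[36,19],[39,14],[42,0]]
[[12,11],[31,14],[36,19],[39,14],[42,0]]
[[12,11],[14,16],[18,11],[31,14],[36,19],[39,14],[42,0]]
[[12,11],[14,16],[18,11],[29,12],[31,14],[36,19],[39,14],[42,12],[46,0]]
[[12,11],[14,16],[18,11],[29,12],[31,14],[36,19],[39,14],[42,12],[46,2],[48,0]]
[[12,16],[18,11],[29,12],[31,14],[36,19],[39,14],[42,12],[46,2],[48,0]]
[[12,16],[18,11],[29,12],[31,14],[36,19],[39,14],[42,12],[46,2],[48,0]]
[[0,19],[12,16],[18,11],[29,12],[31,14],[36,19],[39,14],[42,12],[46,2],[48,0]]
[[0,19],[12,16],[18,11],[29,12],[31,14],[36,19],[39,14],[42,12],[46,2],[48,0]]
[[0,19],[12,16],[18,11],[29,12],[31,14],[36,19],[39,14],[42,12],[46,2],[48,0]]
[[0,19],[12,16],[18,11],[29,12],[31,14],[36,19],[39,14],[42,12],[46,2],[48,0]]
[[0,19],[12,16],[18,11],[19,17],[27,11],[29,12],[31,14],[36,19],[39,14],[42,12],[46,2],[48,0]]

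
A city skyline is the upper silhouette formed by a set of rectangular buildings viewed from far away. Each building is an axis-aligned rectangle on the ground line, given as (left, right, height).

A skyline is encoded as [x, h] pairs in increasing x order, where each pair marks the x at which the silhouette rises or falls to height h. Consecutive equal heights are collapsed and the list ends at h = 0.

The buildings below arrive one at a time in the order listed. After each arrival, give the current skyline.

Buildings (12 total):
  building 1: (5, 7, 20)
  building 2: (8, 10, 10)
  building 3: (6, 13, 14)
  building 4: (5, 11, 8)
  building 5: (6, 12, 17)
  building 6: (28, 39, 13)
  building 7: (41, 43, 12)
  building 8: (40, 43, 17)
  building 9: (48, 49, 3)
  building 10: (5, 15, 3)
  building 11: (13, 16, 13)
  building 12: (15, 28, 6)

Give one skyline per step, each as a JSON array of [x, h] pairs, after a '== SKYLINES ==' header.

== SKYLINES ==
[[5,20],[7,0]]
[[5,20],[7,0],[8,10],[10,0]]
[[5,20],[7,14],[13,0]]
[[5,20],[7,14],[13,0]]
[[5,20],[7,17],[12,14],[13,0]]
[[5,20],[7,17],[12,14],[13,0],[28,13],[39,0]]
[[5,20],[7,17],[12,14],[13,0],[28,13],[39,0],[41,12],[43,0]]
[[5,20],[7,17],[12,14],[13,0],[28,13],[39,0],[40,17],[43,0]]
[[5,20],[7,17],[12,14],[13,0],[28,13],[39,0],[40,17],[43,0],[48,3],[49,0]]
[[5,20],[7,17],[12,14],[13,3],[15,0],[28,13],[39,0],[40,17],[43,0],[48,3],[49,0]]
[[5,20],[7,17],[12,14],[13,13],[16,0],[28,13],[39,0],[40,17],[43,0],[48,3],[49,0]]
[[5,20],[7,17],[12,14],[13,13],[16,6],[28,13],[39,0],[40,17],[43,0],[48,3],[49,0]]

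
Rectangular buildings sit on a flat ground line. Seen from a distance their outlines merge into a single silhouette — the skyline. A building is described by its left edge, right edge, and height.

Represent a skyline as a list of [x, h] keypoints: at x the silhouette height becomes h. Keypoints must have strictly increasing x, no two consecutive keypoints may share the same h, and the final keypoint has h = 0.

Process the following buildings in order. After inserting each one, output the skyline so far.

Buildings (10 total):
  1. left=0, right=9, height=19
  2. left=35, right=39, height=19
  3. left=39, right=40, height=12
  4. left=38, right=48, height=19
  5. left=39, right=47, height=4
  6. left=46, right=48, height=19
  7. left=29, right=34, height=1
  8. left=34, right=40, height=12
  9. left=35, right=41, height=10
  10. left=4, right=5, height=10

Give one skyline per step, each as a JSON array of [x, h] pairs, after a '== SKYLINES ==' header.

== SKYLINES ==
[[0,19],[9,0]]
[[0,19],[9,0],[35,19],[39,0]]
[[0,19],[9,0],[35,19],[39,12],[40,0]]
[[0,19],[9,0],[35,19],[48,0]]
[[0,19],[9,0],[35,19],[48,0]]
[[0,19],[9,0],[35,19],[48,0]]
[[0,19],[9,0],[29,1],[34,0],[35,19],[48,0]]
[[0,19],[9,0],[29,1],[34,12],[35,19],[48,0]]
[[0,19],[9,0],[29,1],[34,12],[35,19],[48,0]]
[[0,19],[9,0],[29,1],[34,12],[35,19],[48,0]]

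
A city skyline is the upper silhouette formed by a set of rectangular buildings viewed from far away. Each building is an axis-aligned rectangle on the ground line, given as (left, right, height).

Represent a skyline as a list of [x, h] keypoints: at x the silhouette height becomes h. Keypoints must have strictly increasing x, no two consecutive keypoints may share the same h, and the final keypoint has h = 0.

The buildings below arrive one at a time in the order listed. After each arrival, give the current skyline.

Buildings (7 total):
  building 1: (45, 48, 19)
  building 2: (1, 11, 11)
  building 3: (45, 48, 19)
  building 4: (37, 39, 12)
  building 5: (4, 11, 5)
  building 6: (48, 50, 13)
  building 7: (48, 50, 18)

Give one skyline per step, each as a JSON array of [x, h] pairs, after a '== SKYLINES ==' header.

== SKYLINES ==
[[45,19],[48,0]]
[[1,11],[11,0],[45,19],[48,0]]
[[1,11],[11,0],[45,19],[48,0]]
[[1,11],[11,0],[37,12],[39,0],[45,19],[48,0]]
[[1,11],[11,0],[37,12],[39,0],[45,19],[48,0]]
[[1,11],[11,0],[37,12],[39,0],[45,19],[48,13],[50,0]]
[[1,11],[11,0],[37,12],[39,0],[45,19],[48,18],[50,0]]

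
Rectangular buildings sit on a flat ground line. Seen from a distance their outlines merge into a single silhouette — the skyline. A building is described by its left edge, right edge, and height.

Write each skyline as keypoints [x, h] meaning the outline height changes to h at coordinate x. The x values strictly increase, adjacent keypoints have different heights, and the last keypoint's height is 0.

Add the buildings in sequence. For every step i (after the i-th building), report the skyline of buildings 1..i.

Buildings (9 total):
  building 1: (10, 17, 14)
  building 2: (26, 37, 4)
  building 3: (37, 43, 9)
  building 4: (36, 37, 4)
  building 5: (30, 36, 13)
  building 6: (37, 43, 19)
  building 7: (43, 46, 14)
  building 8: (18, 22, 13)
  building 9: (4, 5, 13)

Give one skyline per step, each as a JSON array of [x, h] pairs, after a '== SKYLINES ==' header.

== SKYLINES ==
[[10,14],[17,0]]
[[10,14],[17,0],[26,4],[37,0]]
[[10,14],[17,0],[26,4],[37,9],[43,0]]
[[10,14],[17,0],[26,4],[37,9],[43,0]]
[[10,14],[17,0],[26,4],[30,13],[36,4],[37,9],[43,0]]
[[10,14],[17,0],[26,4],[30,13],[36,4],[37,19],[43,0]]
[[10,14],[17,0],[26,4],[30,13],[36,4],[37,19],[43,14],[46,0]]
[[10,14],[17,0],[18,13],[22,0],[26,4],[30,13],[36,4],[37,19],[43,14],[46,0]]
[[4,13],[5,0],[10,14],[17,0],[18,13],[22,0],[26,4],[30,13],[36,4],[37,19],[43,14],[46,0]]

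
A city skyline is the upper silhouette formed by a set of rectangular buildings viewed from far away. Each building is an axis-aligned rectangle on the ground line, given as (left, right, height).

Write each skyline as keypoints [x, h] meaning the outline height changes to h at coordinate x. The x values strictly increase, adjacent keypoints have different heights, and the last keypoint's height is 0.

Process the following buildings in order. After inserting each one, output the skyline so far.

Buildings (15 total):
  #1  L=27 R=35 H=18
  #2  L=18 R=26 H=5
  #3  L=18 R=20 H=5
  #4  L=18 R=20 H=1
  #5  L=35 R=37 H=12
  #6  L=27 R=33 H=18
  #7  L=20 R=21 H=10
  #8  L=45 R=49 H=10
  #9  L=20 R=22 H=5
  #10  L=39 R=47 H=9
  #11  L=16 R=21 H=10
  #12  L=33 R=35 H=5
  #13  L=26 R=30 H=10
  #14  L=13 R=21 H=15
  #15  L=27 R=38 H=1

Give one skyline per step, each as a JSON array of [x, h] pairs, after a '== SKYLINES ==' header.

== SKYLINES ==
[[27,18],[35,0]]
[[18,5],[26,0],[27,18],[35,0]]
[[18,5],[26,0],[27,18],[35,0]]
[[18,5],[26,0],[27,18],[35,0]]
[[18,5],[26,0],[27,18],[35,12],[37,0]]
[[18,5],[26,0],[27,18],[35,12],[37,0]]
[[18,5],[20,10],[21,5],[26,0],[27,18],[35,12],[37,0]]
[[18,5],[20,10],[21,5],[26,0],[27,18],[35,12],[37,0],[45,10],[49,0]]
[[18,5],[20,10],[21,5],[26,0],[27,18],[35,12],[37,0],[45,10],[49,0]]
[[18,5],[20,10],[21,5],[26,0],[27,18],[35,12],[37,0],[39,9],[45,10],[49,0]]
[[16,10],[21,5],[26,0],[27,18],[35,12],[37,0],[39,9],[45,10],[49,0]]
[[16,10],[21,5],[26,0],[27,18],[35,12],[37,0],[39,9],[45,10],[49,0]]
[[16,10],[21,5],[26,10],[27,18],[35,12],[37,0],[39,9],[45,10],[49,0]]
[[13,15],[21,5],[26,10],[27,18],[35,12],[37,0],[39,9],[45,10],[49,0]]
[[13,15],[21,5],[26,10],[27,18],[35,12],[37,1],[38,0],[39,9],[45,10],[49,0]]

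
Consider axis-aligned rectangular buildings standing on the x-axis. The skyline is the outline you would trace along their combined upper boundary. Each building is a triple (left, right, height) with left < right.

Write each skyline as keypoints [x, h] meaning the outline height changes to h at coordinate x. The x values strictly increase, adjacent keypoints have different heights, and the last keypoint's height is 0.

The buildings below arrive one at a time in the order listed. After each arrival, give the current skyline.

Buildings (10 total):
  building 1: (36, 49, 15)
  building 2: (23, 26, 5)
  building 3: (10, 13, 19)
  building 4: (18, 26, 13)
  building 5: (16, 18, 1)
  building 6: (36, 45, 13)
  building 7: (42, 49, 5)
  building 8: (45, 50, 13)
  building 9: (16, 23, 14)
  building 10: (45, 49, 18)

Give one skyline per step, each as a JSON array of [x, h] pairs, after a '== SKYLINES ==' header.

== SKYLINES ==
[[36,15],[49,0]]
[[23,5],[26,0],[36,15],[49,0]]
[[10,19],[13,0],[23,5],[26,0],[36,15],[49,0]]
[[10,19],[13,0],[18,13],[26,0],[36,15],[49,0]]
[[10,19],[13,0],[16,1],[18,13],[26,0],[36,15],[49,0]]
[[10,19],[13,0],[16,1],[18,13],[26,0],[36,15],[49,0]]
[[10,19],[13,0],[16,1],[18,13],[26,0],[36,15],[49,0]]
[[10,19],[13,0],[16,1],[18,13],[26,0],[36,15],[49,13],[50,0]]
[[10,19],[13,0],[16,14],[23,13],[26,0],[36,15],[49,13],[50,0]]
[[10,19],[13,0],[16,14],[23,13],[26,0],[36,15],[45,18],[49,13],[50,0]]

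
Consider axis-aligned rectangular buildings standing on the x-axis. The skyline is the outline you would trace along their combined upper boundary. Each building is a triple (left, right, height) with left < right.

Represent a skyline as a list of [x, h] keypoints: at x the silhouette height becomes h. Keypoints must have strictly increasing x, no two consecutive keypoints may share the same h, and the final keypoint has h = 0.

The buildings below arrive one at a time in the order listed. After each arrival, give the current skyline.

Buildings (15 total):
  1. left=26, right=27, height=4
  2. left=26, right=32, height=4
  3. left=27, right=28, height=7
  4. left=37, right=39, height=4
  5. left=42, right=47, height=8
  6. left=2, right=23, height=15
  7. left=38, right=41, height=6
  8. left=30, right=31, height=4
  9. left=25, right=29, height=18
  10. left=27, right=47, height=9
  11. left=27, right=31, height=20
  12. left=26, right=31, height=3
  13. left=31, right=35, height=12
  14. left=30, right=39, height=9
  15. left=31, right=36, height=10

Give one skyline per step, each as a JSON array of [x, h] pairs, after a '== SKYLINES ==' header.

== SKYLINES ==
[[26,4],[27,0]]
[[26,4],[32,0]]
[[26,4],[27,7],[28,4],[32,0]]
[[26,4],[27,7],[28,4],[32,0],[37,4],[39,0]]
[[26,4],[27,7],[28,4],[32,0],[37,4],[39,0],[42,8],[47,0]]
[[2,15],[23,0],[26,4],[27,7],[28,4],[32,0],[37,4],[39,0],[42,8],[47,0]]
[[2,15],[23,0],[26,4],[27,7],[28,4],[32,0],[37,4],[38,6],[41,0],[42,8],[47,0]]
[[2,15],[23,0],[26,4],[27,7],[28,4],[32,0],[37,4],[38,6],[41,0],[42,8],[47,0]]
[[2,15],[23,0],[25,18],[29,4],[32,0],[37,4],[38,6],[41,0],[42,8],[47,0]]
[[2,15],[23,0],[25,18],[29,9],[47,0]]
[[2,15],[23,0],[25,18],[27,20],[31,9],[47,0]]
[[2,15],[23,0],[25,18],[27,20],[31,9],[47,0]]
[[2,15],[23,0],[25,18],[27,20],[31,12],[35,9],[47,0]]
[[2,15],[23,0],[25,18],[27,20],[31,12],[35,9],[47,0]]
[[2,15],[23,0],[25,18],[27,20],[31,12],[35,10],[36,9],[47,0]]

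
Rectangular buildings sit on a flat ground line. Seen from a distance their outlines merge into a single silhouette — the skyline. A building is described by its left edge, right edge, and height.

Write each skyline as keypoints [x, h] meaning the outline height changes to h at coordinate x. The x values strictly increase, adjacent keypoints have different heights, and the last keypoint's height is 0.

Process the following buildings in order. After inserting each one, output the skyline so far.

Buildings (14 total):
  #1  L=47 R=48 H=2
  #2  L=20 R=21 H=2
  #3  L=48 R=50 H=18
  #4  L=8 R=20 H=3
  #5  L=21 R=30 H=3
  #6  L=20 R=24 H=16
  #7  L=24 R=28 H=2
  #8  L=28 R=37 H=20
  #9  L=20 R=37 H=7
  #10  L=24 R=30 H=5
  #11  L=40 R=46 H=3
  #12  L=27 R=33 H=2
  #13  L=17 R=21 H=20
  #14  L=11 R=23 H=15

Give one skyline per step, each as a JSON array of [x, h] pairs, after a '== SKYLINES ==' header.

== SKYLINES ==
[[47,2],[48,0]]
[[20,2],[21,0],[47,2],[48,0]]
[[20,2],[21,0],[47,2],[48,18],[50,0]]
[[8,3],[20,2],[21,0],[47,2],[48,18],[50,0]]
[[8,3],[20,2],[21,3],[30,0],[47,2],[48,18],[50,0]]
[[8,3],[20,16],[24,3],[30,0],[47,2],[48,18],[50,0]]
[[8,3],[20,16],[24,3],[30,0],[47,2],[48,18],[50,0]]
[[8,3],[20,16],[24,3],[28,20],[37,0],[47,2],[48,18],[50,0]]
[[8,3],[20,16],[24,7],[28,20],[37,0],[47,2],[48,18],[50,0]]
[[8,3],[20,16],[24,7],[28,20],[37,0],[47,2],[48,18],[50,0]]
[[8,3],[20,16],[24,7],[28,20],[37,0],[40,3],[46,0],[47,2],[48,18],[50,0]]
[[8,3],[20,16],[24,7],[28,20],[37,0],[40,3],[46,0],[47,2],[48,18],[50,0]]
[[8,3],[17,20],[21,16],[24,7],[28,20],[37,0],[40,3],[46,0],[47,2],[48,18],[50,0]]
[[8,3],[11,15],[17,20],[21,16],[24,7],[28,20],[37,0],[40,3],[46,0],[47,2],[48,18],[50,0]]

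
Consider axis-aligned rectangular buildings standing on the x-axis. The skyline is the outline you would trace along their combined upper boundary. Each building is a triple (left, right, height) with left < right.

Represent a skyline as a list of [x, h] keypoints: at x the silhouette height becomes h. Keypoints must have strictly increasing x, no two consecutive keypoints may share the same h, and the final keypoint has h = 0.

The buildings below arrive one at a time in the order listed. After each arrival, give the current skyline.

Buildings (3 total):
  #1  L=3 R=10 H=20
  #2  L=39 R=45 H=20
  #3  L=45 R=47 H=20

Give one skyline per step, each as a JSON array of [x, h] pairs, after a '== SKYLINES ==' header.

== SKYLINES ==
[[3,20],[10,0]]
[[3,20],[10,0],[39,20],[45,0]]
[[3,20],[10,0],[39,20],[47,0]]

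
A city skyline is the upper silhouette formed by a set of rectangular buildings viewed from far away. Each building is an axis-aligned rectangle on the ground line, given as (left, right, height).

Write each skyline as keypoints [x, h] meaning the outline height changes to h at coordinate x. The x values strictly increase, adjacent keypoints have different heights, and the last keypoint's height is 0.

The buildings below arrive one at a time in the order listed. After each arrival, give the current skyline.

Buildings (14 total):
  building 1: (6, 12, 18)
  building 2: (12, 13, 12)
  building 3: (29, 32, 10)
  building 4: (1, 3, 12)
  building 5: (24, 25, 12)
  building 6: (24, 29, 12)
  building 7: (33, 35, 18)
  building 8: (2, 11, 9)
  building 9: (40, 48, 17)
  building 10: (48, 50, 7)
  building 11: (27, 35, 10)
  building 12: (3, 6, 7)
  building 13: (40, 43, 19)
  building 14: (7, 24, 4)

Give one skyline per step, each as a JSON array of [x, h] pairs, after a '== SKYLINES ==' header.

== SKYLINES ==
[[6,18],[12,0]]
[[6,18],[12,12],[13,0]]
[[6,18],[12,12],[13,0],[29,10],[32,0]]
[[1,12],[3,0],[6,18],[12,12],[13,0],[29,10],[32,0]]
[[1,12],[3,0],[6,18],[12,12],[13,0],[24,12],[25,0],[29,10],[32,0]]
[[1,12],[3,0],[6,18],[12,12],[13,0],[24,12],[29,10],[32,0]]
[[1,12],[3,0],[6,18],[12,12],[13,0],[24,12],[29,10],[32,0],[33,18],[35,0]]
[[1,12],[3,9],[6,18],[12,12],[13,0],[24,12],[29,10],[32,0],[33,18],[35,0]]
[[1,12],[3,9],[6,18],[12,12],[13,0],[24,12],[29,10],[32,0],[33,18],[35,0],[40,17],[48,0]]
[[1,12],[3,9],[6,18],[12,12],[13,0],[24,12],[29,10],[32,0],[33,18],[35,0],[40,17],[48,7],[50,0]]
[[1,12],[3,9],[6,18],[12,12],[13,0],[24,12],[29,10],[33,18],[35,0],[40,17],[48,7],[50,0]]
[[1,12],[3,9],[6,18],[12,12],[13,0],[24,12],[29,10],[33,18],[35,0],[40,17],[48,7],[50,0]]
[[1,12],[3,9],[6,18],[12,12],[13,0],[24,12],[29,10],[33,18],[35,0],[40,19],[43,17],[48,7],[50,0]]
[[1,12],[3,9],[6,18],[12,12],[13,4],[24,12],[29,10],[33,18],[35,0],[40,19],[43,17],[48,7],[50,0]]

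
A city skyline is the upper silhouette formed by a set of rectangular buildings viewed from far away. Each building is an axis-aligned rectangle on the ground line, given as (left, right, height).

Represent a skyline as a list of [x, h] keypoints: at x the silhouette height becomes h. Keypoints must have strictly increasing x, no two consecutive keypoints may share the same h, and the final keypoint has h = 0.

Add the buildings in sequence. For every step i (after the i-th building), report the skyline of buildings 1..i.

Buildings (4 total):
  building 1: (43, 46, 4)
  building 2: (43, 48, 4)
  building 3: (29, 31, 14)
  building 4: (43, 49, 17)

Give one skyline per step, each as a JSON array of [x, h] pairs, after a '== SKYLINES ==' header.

== SKYLINES ==
[[43,4],[46,0]]
[[43,4],[48,0]]
[[29,14],[31,0],[43,4],[48,0]]
[[29,14],[31,0],[43,17],[49,0]]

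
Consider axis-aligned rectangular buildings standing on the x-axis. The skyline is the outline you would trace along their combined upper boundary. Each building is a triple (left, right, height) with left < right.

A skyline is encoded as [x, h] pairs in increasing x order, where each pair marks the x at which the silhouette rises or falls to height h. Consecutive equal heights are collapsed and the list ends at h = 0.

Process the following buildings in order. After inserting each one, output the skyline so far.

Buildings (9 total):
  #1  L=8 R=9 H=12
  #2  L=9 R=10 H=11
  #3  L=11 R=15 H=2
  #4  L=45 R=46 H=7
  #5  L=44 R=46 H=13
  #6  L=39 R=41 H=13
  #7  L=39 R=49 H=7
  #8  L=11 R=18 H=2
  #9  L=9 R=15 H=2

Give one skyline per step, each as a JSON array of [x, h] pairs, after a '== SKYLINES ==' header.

== SKYLINES ==
[[8,12],[9,0]]
[[8,12],[9,11],[10,0]]
[[8,12],[9,11],[10,0],[11,2],[15,0]]
[[8,12],[9,11],[10,0],[11,2],[15,0],[45,7],[46,0]]
[[8,12],[9,11],[10,0],[11,2],[15,0],[44,13],[46,0]]
[[8,12],[9,11],[10,0],[11,2],[15,0],[39,13],[41,0],[44,13],[46,0]]
[[8,12],[9,11],[10,0],[11,2],[15,0],[39,13],[41,7],[44,13],[46,7],[49,0]]
[[8,12],[9,11],[10,0],[11,2],[18,0],[39,13],[41,7],[44,13],[46,7],[49,0]]
[[8,12],[9,11],[10,2],[18,0],[39,13],[41,7],[44,13],[46,7],[49,0]]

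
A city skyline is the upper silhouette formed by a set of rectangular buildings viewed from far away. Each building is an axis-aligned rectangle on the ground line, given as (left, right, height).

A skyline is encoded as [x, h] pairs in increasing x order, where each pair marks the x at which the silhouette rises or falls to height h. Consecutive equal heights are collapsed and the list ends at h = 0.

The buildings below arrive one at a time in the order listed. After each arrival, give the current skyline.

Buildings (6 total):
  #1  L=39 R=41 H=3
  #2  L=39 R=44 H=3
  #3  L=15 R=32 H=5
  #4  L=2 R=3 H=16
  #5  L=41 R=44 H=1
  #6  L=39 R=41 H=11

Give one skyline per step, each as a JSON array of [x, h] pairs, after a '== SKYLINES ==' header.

== SKYLINES ==
[[39,3],[41,0]]
[[39,3],[44,0]]
[[15,5],[32,0],[39,3],[44,0]]
[[2,16],[3,0],[15,5],[32,0],[39,3],[44,0]]
[[2,16],[3,0],[15,5],[32,0],[39,3],[44,0]]
[[2,16],[3,0],[15,5],[32,0],[39,11],[41,3],[44,0]]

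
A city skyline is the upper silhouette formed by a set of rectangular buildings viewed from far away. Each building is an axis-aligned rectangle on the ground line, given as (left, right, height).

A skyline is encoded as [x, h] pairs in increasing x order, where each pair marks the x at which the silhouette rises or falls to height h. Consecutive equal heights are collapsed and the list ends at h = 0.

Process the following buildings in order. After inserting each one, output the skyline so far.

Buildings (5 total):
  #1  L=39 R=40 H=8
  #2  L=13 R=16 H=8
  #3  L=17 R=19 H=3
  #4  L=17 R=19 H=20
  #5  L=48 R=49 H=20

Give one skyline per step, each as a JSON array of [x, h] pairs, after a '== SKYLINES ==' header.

== SKYLINES ==
[[39,8],[40,0]]
[[13,8],[16,0],[39,8],[40,0]]
[[13,8],[16,0],[17,3],[19,0],[39,8],[40,0]]
[[13,8],[16,0],[17,20],[19,0],[39,8],[40,0]]
[[13,8],[16,0],[17,20],[19,0],[39,8],[40,0],[48,20],[49,0]]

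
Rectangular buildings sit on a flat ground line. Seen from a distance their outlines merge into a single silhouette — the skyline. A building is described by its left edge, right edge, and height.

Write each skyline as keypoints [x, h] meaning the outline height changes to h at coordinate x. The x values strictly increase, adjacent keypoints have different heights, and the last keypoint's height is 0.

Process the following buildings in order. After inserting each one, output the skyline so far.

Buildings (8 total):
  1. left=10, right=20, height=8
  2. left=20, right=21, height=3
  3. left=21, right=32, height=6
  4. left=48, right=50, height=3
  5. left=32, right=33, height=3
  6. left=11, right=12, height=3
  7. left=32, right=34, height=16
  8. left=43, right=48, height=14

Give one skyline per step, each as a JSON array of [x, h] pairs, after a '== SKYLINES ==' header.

== SKYLINES ==
[[10,8],[20,0]]
[[10,8],[20,3],[21,0]]
[[10,8],[20,3],[21,6],[32,0]]
[[10,8],[20,3],[21,6],[32,0],[48,3],[50,0]]
[[10,8],[20,3],[21,6],[32,3],[33,0],[48,3],[50,0]]
[[10,8],[20,3],[21,6],[32,3],[33,0],[48,3],[50,0]]
[[10,8],[20,3],[21,6],[32,16],[34,0],[48,3],[50,0]]
[[10,8],[20,3],[21,6],[32,16],[34,0],[43,14],[48,3],[50,0]]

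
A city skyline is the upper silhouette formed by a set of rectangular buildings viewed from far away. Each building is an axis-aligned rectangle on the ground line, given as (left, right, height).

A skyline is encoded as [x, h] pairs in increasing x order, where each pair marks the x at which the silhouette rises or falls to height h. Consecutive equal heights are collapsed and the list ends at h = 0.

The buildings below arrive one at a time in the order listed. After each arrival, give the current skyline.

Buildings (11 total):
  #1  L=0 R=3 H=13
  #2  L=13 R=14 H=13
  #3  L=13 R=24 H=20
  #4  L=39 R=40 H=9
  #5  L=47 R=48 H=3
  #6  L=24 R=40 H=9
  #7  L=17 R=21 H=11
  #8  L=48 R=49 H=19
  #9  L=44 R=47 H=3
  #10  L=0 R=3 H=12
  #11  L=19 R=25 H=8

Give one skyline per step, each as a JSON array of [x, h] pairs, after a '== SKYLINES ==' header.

== SKYLINES ==
[[0,13],[3,0]]
[[0,13],[3,0],[13,13],[14,0]]
[[0,13],[3,0],[13,20],[24,0]]
[[0,13],[3,0],[13,20],[24,0],[39,9],[40,0]]
[[0,13],[3,0],[13,20],[24,0],[39,9],[40,0],[47,3],[48,0]]
[[0,13],[3,0],[13,20],[24,9],[40,0],[47,3],[48,0]]
[[0,13],[3,0],[13,20],[24,9],[40,0],[47,3],[48,0]]
[[0,13],[3,0],[13,20],[24,9],[40,0],[47,3],[48,19],[49,0]]
[[0,13],[3,0],[13,20],[24,9],[40,0],[44,3],[48,19],[49,0]]
[[0,13],[3,0],[13,20],[24,9],[40,0],[44,3],[48,19],[49,0]]
[[0,13],[3,0],[13,20],[24,9],[40,0],[44,3],[48,19],[49,0]]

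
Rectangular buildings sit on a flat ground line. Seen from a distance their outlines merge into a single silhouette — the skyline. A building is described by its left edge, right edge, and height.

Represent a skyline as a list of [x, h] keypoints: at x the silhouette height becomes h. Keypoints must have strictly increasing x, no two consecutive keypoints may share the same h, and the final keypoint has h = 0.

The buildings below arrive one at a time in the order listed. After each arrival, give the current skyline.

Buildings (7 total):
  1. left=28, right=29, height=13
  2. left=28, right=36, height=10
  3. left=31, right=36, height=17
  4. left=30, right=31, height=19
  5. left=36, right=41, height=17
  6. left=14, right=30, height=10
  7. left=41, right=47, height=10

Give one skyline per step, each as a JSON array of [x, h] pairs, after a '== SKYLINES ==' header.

== SKYLINES ==
[[28,13],[29,0]]
[[28,13],[29,10],[36,0]]
[[28,13],[29,10],[31,17],[36,0]]
[[28,13],[29,10],[30,19],[31,17],[36,0]]
[[28,13],[29,10],[30,19],[31,17],[41,0]]
[[14,10],[28,13],[29,10],[30,19],[31,17],[41,0]]
[[14,10],[28,13],[29,10],[30,19],[31,17],[41,10],[47,0]]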